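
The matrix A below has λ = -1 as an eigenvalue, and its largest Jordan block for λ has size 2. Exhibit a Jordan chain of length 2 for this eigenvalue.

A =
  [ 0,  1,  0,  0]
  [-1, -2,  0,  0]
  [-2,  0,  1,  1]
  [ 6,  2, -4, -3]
A Jordan chain for λ = -1 of length 2:
v_1 = (1, -1, -2, 6)ᵀ
v_2 = (1, 0, 0, 0)ᵀ

Let N = A − (-1)·I. We want v_2 with N^2 v_2 = 0 but N^1 v_2 ≠ 0; then v_{j-1} := N · v_j for j = 2, …, 2.

Pick v_2 = (1, 0, 0, 0)ᵀ.
Then v_1 = N · v_2 = (1, -1, -2, 6)ᵀ.

Sanity check: (A − (-1)·I) v_1 = (0, 0, 0, 0)ᵀ = 0. ✓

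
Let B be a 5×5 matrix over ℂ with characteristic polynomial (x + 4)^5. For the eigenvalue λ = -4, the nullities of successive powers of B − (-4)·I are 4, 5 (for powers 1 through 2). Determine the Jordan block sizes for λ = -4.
Block sizes for λ = -4: [2, 1, 1, 1]

From the dimensions of kernels of powers, the number of Jordan blocks of size at least j is d_j − d_{j−1} where d_j = dim ker(N^j) (with d_0 = 0). Computing the differences gives [4, 1].
The number of blocks of size exactly k is (#blocks of size ≥ k) − (#blocks of size ≥ k + 1), so the partition is: 3 block(s) of size 1, 1 block(s) of size 2.
In nonincreasing order the block sizes are [2, 1, 1, 1].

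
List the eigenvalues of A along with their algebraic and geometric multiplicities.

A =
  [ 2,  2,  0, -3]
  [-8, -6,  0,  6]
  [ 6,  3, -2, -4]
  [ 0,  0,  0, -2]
λ = -2: alg = 4, geom = 2

Step 1 — factor the characteristic polynomial to read off the algebraic multiplicities:
  χ_A(x) = (x + 2)^4

Step 2 — compute geometric multiplicities via the rank-nullity identity g(λ) = n − rank(A − λI):
  rank(A − (-2)·I) = 2, so dim ker(A − (-2)·I) = n − 2 = 2

Summary:
  λ = -2: algebraic multiplicity = 4, geometric multiplicity = 2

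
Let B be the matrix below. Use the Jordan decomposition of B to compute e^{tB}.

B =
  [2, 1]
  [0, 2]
e^{tB} =
  [exp(2*t), t*exp(2*t)]
  [0, exp(2*t)]

Strategy: write B = P · J · P⁻¹ where J is a Jordan canonical form, so e^{tB} = P · e^{tJ} · P⁻¹, and e^{tJ} can be computed block-by-block.

B has Jordan form
J =
  [2, 1]
  [0, 2]
(up to reordering of blocks).

Per-block formulas:
  For a 2×2 Jordan block J_2(2): exp(t · J_2(2)) = e^(2t)·(I + t·N), where N is the 2×2 nilpotent shift.

After assembling e^{tJ} and conjugating by P, we get:

e^{tB} =
  [exp(2*t), t*exp(2*t)]
  [0, exp(2*t)]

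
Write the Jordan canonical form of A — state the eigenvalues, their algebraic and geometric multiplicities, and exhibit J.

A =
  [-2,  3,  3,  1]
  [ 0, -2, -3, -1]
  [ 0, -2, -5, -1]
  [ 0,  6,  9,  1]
J_3(-2) ⊕ J_1(-2)

The characteristic polynomial is
  det(x·I − A) = x^4 + 8*x^3 + 24*x^2 + 32*x + 16 = (x + 2)^4

Eigenvalues and multiplicities (the geometric multiplicity of λ is n − rank(A − λI), which equals the number of Jordan blocks for λ):
  λ = -2: algebraic multiplicity = 4, geometric multiplicity = 2

Determining the block sizes for each eigenvalue:
  λ = -2: with am = 4 and gm = 2, the partition is not yet determined (e.g. several partitions of 4 into 2 parts exist). Let N = A − (-2)·I. Computing rank(N^1) = 2, rank(N^2) = 1, rank(N^3) = 0; the number of blocks of size ≥ j is rank(N^{j−1}) − rank(N^j), giving [2, 1, 1]. So we have 1 block(s) of size 3, 1 block(s) of size 1 → block sizes [3, 1]

Assembling the blocks gives a Jordan form
J =
  [-2,  1,  0,  0]
  [ 0, -2,  1,  0]
  [ 0,  0, -2,  0]
  [ 0,  0,  0, -2]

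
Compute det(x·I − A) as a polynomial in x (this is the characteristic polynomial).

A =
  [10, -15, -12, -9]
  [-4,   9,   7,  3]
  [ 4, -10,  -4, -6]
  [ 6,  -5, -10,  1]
x^4 - 16*x^3 + 96*x^2 - 256*x + 256

Expanding det(x·I − A) (e.g. by cofactor expansion or by noting that A is similar to its Jordan form J, which has the same characteristic polynomial as A) gives
  χ_A(x) = x^4 - 16*x^3 + 96*x^2 - 256*x + 256
which factors as (x - 4)^4. The eigenvalues (with algebraic multiplicities) are λ = 4 with multiplicity 4.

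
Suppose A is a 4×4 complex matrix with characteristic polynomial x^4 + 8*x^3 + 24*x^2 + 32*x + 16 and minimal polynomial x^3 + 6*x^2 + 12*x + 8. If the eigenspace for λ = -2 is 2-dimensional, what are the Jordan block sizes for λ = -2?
Block sizes for λ = -2: [3, 1]

Step 1 — from the characteristic polynomial, algebraic multiplicity of λ = -2 is 4. From dim ker(A − (-2)·I) = 2, there are exactly 2 Jordan blocks for λ = -2.
Step 2 — from the minimal polynomial, the factor (x + 2)^3 tells us the largest block for λ = -2 has size 3.
Step 3 — with total size 4, 2 blocks, and largest block 3, the block sizes (in nonincreasing order) are [3, 1].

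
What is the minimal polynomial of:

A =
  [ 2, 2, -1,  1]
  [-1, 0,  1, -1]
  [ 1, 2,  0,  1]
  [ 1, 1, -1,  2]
x^3 - 3*x^2 + 3*x - 1

The characteristic polynomial is χ_A(x) = (x - 1)^4, so the eigenvalues are known. The minimal polynomial is
  m_A(x) = Π_λ (x − λ)^{k_λ}
where k_λ is the size of the *largest* Jordan block for λ (equivalently, the smallest k with (A − λI)^k v = 0 for every generalised eigenvector v of λ).

  λ = 1: largest Jordan block has size 3, contributing (x − 1)^3

So m_A(x) = (x - 1)^3 = x^3 - 3*x^2 + 3*x - 1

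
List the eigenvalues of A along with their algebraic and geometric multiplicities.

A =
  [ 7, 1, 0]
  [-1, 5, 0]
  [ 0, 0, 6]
λ = 6: alg = 3, geom = 2

Step 1 — factor the characteristic polynomial to read off the algebraic multiplicities:
  χ_A(x) = (x - 6)^3

Step 2 — compute geometric multiplicities via the rank-nullity identity g(λ) = n − rank(A − λI):
  rank(A − (6)·I) = 1, so dim ker(A − (6)·I) = n − 1 = 2

Summary:
  λ = 6: algebraic multiplicity = 3, geometric multiplicity = 2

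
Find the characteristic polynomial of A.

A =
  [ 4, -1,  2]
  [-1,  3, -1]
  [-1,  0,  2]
x^3 - 9*x^2 + 27*x - 27

Expanding det(x·I − A) (e.g. by cofactor expansion or by noting that A is similar to its Jordan form J, which has the same characteristic polynomial as A) gives
  χ_A(x) = x^3 - 9*x^2 + 27*x - 27
which factors as (x - 3)^3. The eigenvalues (with algebraic multiplicities) are λ = 3 with multiplicity 3.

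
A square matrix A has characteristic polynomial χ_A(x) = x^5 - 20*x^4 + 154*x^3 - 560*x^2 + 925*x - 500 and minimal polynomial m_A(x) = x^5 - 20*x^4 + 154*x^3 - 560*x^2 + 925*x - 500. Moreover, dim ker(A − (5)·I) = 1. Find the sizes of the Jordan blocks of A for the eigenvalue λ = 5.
Block sizes for λ = 5: [3]

Step 1 — from the characteristic polynomial, algebraic multiplicity of λ = 5 is 3. From dim ker(A − (5)·I) = 1, there are exactly 1 Jordan blocks for λ = 5.
Step 2 — from the minimal polynomial, the factor (x − 5)^3 tells us the largest block for λ = 5 has size 3.
Step 3 — with total size 3, 1 blocks, and largest block 3, the block sizes (in nonincreasing order) are [3].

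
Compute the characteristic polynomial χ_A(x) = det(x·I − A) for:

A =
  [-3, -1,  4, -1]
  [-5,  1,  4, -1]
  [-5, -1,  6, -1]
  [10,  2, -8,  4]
x^4 - 8*x^3 + 24*x^2 - 32*x + 16

Expanding det(x·I − A) (e.g. by cofactor expansion or by noting that A is similar to its Jordan form J, which has the same characteristic polynomial as A) gives
  χ_A(x) = x^4 - 8*x^3 + 24*x^2 - 32*x + 16
which factors as (x - 2)^4. The eigenvalues (with algebraic multiplicities) are λ = 2 with multiplicity 4.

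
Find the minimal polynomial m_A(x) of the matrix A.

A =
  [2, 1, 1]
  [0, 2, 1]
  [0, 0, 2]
x^3 - 6*x^2 + 12*x - 8

The characteristic polynomial is χ_A(x) = (x - 2)^3, so the eigenvalues are known. The minimal polynomial is
  m_A(x) = Π_λ (x − λ)^{k_λ}
where k_λ is the size of the *largest* Jordan block for λ (equivalently, the smallest k with (A − λI)^k v = 0 for every generalised eigenvector v of λ).

  λ = 2: largest Jordan block has size 3, contributing (x − 2)^3

So m_A(x) = (x - 2)^3 = x^3 - 6*x^2 + 12*x - 8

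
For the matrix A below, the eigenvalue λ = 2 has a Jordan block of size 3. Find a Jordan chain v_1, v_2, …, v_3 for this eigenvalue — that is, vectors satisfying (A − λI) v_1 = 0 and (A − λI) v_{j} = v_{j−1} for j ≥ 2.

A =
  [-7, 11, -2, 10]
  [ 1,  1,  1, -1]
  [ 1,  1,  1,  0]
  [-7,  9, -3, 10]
A Jordan chain for λ = 2 of length 3:
v_1 = (-2, 2, 0, -4)ᵀ
v_2 = (2, 0, 2, 2)ᵀ
v_3 = (1, 1, 0, 0)ᵀ

Let N = A − (2)·I. We want v_3 with N^3 v_3 = 0 but N^2 v_3 ≠ 0; then v_{j-1} := N · v_j for j = 3, …, 2.

Pick v_3 = (1, 1, 0, 0)ᵀ.
Then v_2 = N · v_3 = (2, 0, 2, 2)ᵀ.
Then v_1 = N · v_2 = (-2, 2, 0, -4)ᵀ.

Sanity check: (A − (2)·I) v_1 = (0, 0, 0, 0)ᵀ = 0. ✓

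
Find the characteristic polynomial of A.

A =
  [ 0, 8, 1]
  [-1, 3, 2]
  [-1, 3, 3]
x^3 - 6*x^2 + 12*x - 8

Expanding det(x·I − A) (e.g. by cofactor expansion or by noting that A is similar to its Jordan form J, which has the same characteristic polynomial as A) gives
  χ_A(x) = x^3 - 6*x^2 + 12*x - 8
which factors as (x - 2)^3. The eigenvalues (with algebraic multiplicities) are λ = 2 with multiplicity 3.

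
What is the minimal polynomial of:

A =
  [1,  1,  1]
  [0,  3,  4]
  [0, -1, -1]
x^3 - 3*x^2 + 3*x - 1

The characteristic polynomial is χ_A(x) = (x - 1)^3, so the eigenvalues are known. The minimal polynomial is
  m_A(x) = Π_λ (x − λ)^{k_λ}
where k_λ is the size of the *largest* Jordan block for λ (equivalently, the smallest k with (A − λI)^k v = 0 for every generalised eigenvector v of λ).

  λ = 1: largest Jordan block has size 3, contributing (x − 1)^3

So m_A(x) = (x - 1)^3 = x^3 - 3*x^2 + 3*x - 1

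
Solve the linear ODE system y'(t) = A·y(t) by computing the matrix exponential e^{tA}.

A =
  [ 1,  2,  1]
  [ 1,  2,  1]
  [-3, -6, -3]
e^{tA} =
  [t + 1, 2*t, t]
  [t, 2*t + 1, t]
  [-3*t, -6*t, 1 - 3*t]

Strategy: write A = P · J · P⁻¹ where J is a Jordan canonical form, so e^{tA} = P · e^{tJ} · P⁻¹, and e^{tJ} can be computed block-by-block.

A has Jordan form
J =
  [0, 1, 0]
  [0, 0, 0]
  [0, 0, 0]
(up to reordering of blocks).

Per-block formulas:
  For a 2×2 Jordan block J_2(0): exp(t · J_2(0)) = e^(0t)·(I + t·N), where N is the 2×2 nilpotent shift.
  For a 1×1 block at λ = 0: exp(t · [0]) = [e^(0t)].

After assembling e^{tJ} and conjugating by P, we get:

e^{tA} =
  [t + 1, 2*t, t]
  [t, 2*t + 1, t]
  [-3*t, -6*t, 1 - 3*t]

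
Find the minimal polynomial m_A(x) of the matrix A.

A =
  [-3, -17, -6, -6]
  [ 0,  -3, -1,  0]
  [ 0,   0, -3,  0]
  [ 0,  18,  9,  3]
x^4 + 6*x^3 - 54*x - 81

The characteristic polynomial is χ_A(x) = (x - 3)*(x + 3)^3, so the eigenvalues are known. The minimal polynomial is
  m_A(x) = Π_λ (x − λ)^{k_λ}
where k_λ is the size of the *largest* Jordan block for λ (equivalently, the smallest k with (A − λI)^k v = 0 for every generalised eigenvector v of λ).

  λ = -3: largest Jordan block has size 3, contributing (x + 3)^3
  λ = 3: largest Jordan block has size 1, contributing (x − 3)

So m_A(x) = (x - 3)*(x + 3)^3 = x^4 + 6*x^3 - 54*x - 81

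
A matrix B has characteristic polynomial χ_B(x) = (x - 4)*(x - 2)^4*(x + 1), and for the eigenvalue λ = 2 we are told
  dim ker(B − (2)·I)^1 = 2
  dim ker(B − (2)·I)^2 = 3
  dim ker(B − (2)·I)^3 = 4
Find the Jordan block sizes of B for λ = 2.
Block sizes for λ = 2: [3, 1]

From the dimensions of kernels of powers, the number of Jordan blocks of size at least j is d_j − d_{j−1} where d_j = dim ker(N^j) (with d_0 = 0). Computing the differences gives [2, 1, 1].
The number of blocks of size exactly k is (#blocks of size ≥ k) − (#blocks of size ≥ k + 1), so the partition is: 1 block(s) of size 1, 1 block(s) of size 3.
In nonincreasing order the block sizes are [3, 1].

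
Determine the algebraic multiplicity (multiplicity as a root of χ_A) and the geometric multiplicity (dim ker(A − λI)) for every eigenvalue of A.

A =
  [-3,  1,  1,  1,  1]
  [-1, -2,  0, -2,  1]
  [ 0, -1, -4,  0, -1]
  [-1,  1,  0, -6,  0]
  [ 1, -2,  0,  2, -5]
λ = -4: alg = 5, geom = 2

Step 1 — factor the characteristic polynomial to read off the algebraic multiplicities:
  χ_A(x) = (x + 4)^5

Step 2 — compute geometric multiplicities via the rank-nullity identity g(λ) = n − rank(A − λI):
  rank(A − (-4)·I) = 3, so dim ker(A − (-4)·I) = n − 3 = 2

Summary:
  λ = -4: algebraic multiplicity = 5, geometric multiplicity = 2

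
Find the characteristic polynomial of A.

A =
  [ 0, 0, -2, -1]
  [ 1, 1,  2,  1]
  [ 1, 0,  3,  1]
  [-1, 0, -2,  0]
x^4 - 4*x^3 + 6*x^2 - 4*x + 1

Expanding det(x·I − A) (e.g. by cofactor expansion or by noting that A is similar to its Jordan form J, which has the same characteristic polynomial as A) gives
  χ_A(x) = x^4 - 4*x^3 + 6*x^2 - 4*x + 1
which factors as (x - 1)^4. The eigenvalues (with algebraic multiplicities) are λ = 1 with multiplicity 4.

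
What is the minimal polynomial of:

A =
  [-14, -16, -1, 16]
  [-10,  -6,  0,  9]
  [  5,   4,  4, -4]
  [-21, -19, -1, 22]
x^4 - 6*x^3 + 54*x - 81

The characteristic polynomial is χ_A(x) = (x - 3)^3*(x + 3), so the eigenvalues are known. The minimal polynomial is
  m_A(x) = Π_λ (x − λ)^{k_λ}
where k_λ is the size of the *largest* Jordan block for λ (equivalently, the smallest k with (A − λI)^k v = 0 for every generalised eigenvector v of λ).

  λ = -3: largest Jordan block has size 1, contributing (x + 3)
  λ = 3: largest Jordan block has size 3, contributing (x − 3)^3

So m_A(x) = (x - 3)^3*(x + 3) = x^4 - 6*x^3 + 54*x - 81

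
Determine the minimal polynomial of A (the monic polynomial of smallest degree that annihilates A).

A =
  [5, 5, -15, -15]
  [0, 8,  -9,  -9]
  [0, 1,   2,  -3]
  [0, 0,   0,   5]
x^2 - 10*x + 25

The characteristic polynomial is χ_A(x) = (x - 5)^4, so the eigenvalues are known. The minimal polynomial is
  m_A(x) = Π_λ (x − λ)^{k_λ}
where k_λ is the size of the *largest* Jordan block for λ (equivalently, the smallest k with (A − λI)^k v = 0 for every generalised eigenvector v of λ).

  λ = 5: largest Jordan block has size 2, contributing (x − 5)^2

So m_A(x) = (x - 5)^2 = x^2 - 10*x + 25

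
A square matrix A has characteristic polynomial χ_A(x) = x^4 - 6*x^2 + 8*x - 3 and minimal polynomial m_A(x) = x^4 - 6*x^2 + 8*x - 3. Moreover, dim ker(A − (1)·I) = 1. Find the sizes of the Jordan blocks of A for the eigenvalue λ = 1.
Block sizes for λ = 1: [3]

Step 1 — from the characteristic polynomial, algebraic multiplicity of λ = 1 is 3. From dim ker(A − (1)·I) = 1, there are exactly 1 Jordan blocks for λ = 1.
Step 2 — from the minimal polynomial, the factor (x − 1)^3 tells us the largest block for λ = 1 has size 3.
Step 3 — with total size 3, 1 blocks, and largest block 3, the block sizes (in nonincreasing order) are [3].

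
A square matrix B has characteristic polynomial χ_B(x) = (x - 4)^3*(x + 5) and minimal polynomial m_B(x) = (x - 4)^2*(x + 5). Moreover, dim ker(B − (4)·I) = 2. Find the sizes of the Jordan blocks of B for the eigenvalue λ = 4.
Block sizes for λ = 4: [2, 1]

Step 1 — from the characteristic polynomial, algebraic multiplicity of λ = 4 is 3. From dim ker(B − (4)·I) = 2, there are exactly 2 Jordan blocks for λ = 4.
Step 2 — from the minimal polynomial, the factor (x − 4)^2 tells us the largest block for λ = 4 has size 2.
Step 3 — with total size 3, 2 blocks, and largest block 2, the block sizes (in nonincreasing order) are [2, 1].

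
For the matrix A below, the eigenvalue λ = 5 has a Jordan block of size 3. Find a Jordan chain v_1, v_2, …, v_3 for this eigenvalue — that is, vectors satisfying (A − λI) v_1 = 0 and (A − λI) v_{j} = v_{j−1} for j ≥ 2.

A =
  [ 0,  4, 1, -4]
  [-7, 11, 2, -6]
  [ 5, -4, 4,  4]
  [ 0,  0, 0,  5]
A Jordan chain for λ = 5 of length 3:
v_1 = (2, 3, -2, 0)ᵀ
v_2 = (-5, -7, 5, 0)ᵀ
v_3 = (1, 0, 0, 0)ᵀ

Let N = A − (5)·I. We want v_3 with N^3 v_3 = 0 but N^2 v_3 ≠ 0; then v_{j-1} := N · v_j for j = 3, …, 2.

Pick v_3 = (1, 0, 0, 0)ᵀ.
Then v_2 = N · v_3 = (-5, -7, 5, 0)ᵀ.
Then v_1 = N · v_2 = (2, 3, -2, 0)ᵀ.

Sanity check: (A − (5)·I) v_1 = (0, 0, 0, 0)ᵀ = 0. ✓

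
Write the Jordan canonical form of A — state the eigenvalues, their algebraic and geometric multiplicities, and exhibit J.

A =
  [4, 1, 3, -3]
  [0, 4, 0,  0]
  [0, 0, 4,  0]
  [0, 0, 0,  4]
J_2(4) ⊕ J_1(4) ⊕ J_1(4)

The characteristic polynomial is
  det(x·I − A) = x^4 - 16*x^3 + 96*x^2 - 256*x + 256 = (x - 4)^4

Eigenvalues and multiplicities (the geometric multiplicity of λ is n − rank(A − λI), which equals the number of Jordan blocks for λ):
  λ = 4: algebraic multiplicity = 4, geometric multiplicity = 3

Determining the block sizes for each eigenvalue:
  λ = 4: 3 blocks summing to 4 forces exactly one block of size 2 and the rest size 1 → block sizes [2, 1, 1]

Assembling the blocks gives a Jordan form
J =
  [4, 1, 0, 0]
  [0, 4, 0, 0]
  [0, 0, 4, 0]
  [0, 0, 0, 4]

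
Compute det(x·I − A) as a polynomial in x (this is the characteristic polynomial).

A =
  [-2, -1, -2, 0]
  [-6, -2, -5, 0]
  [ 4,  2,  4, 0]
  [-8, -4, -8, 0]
x^4

Expanding det(x·I − A) (e.g. by cofactor expansion or by noting that A is similar to its Jordan form J, which has the same characteristic polynomial as A) gives
  χ_A(x) = x^4
which factors as x^4. The eigenvalues (with algebraic multiplicities) are λ = 0 with multiplicity 4.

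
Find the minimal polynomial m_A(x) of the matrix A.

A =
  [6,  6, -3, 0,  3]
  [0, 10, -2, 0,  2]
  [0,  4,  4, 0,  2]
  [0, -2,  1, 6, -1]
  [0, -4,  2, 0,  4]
x^2 - 12*x + 36

The characteristic polynomial is χ_A(x) = (x - 6)^5, so the eigenvalues are known. The minimal polynomial is
  m_A(x) = Π_λ (x − λ)^{k_λ}
where k_λ is the size of the *largest* Jordan block for λ (equivalently, the smallest k with (A − λI)^k v = 0 for every generalised eigenvector v of λ).

  λ = 6: largest Jordan block has size 2, contributing (x − 6)^2

So m_A(x) = (x - 6)^2 = x^2 - 12*x + 36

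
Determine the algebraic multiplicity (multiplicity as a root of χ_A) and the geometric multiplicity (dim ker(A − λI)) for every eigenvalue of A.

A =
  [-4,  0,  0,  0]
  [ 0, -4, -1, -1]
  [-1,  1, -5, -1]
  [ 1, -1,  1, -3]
λ = -4: alg = 4, geom = 2

Step 1 — factor the characteristic polynomial to read off the algebraic multiplicities:
  χ_A(x) = (x + 4)^4

Step 2 — compute geometric multiplicities via the rank-nullity identity g(λ) = n − rank(A − λI):
  rank(A − (-4)·I) = 2, so dim ker(A − (-4)·I) = n − 2 = 2

Summary:
  λ = -4: algebraic multiplicity = 4, geometric multiplicity = 2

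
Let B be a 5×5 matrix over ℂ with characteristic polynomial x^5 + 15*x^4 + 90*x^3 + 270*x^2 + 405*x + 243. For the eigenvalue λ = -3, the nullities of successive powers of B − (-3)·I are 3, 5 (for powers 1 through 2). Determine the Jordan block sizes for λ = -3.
Block sizes for λ = -3: [2, 2, 1]

From the dimensions of kernels of powers, the number of Jordan blocks of size at least j is d_j − d_{j−1} where d_j = dim ker(N^j) (with d_0 = 0). Computing the differences gives [3, 2].
The number of blocks of size exactly k is (#blocks of size ≥ k) − (#blocks of size ≥ k + 1), so the partition is: 1 block(s) of size 1, 2 block(s) of size 2.
In nonincreasing order the block sizes are [2, 2, 1].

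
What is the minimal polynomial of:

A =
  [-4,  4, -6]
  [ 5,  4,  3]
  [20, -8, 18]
x^2 - 12*x + 36

The characteristic polynomial is χ_A(x) = (x - 6)^3, so the eigenvalues are known. The minimal polynomial is
  m_A(x) = Π_λ (x − λ)^{k_λ}
where k_λ is the size of the *largest* Jordan block for λ (equivalently, the smallest k with (A − λI)^k v = 0 for every generalised eigenvector v of λ).

  λ = 6: largest Jordan block has size 2, contributing (x − 6)^2

So m_A(x) = (x - 6)^2 = x^2 - 12*x + 36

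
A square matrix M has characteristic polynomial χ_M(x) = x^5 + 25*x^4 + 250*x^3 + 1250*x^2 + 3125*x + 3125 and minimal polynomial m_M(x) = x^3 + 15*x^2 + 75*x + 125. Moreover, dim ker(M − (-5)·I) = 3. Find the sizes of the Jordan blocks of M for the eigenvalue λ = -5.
Block sizes for λ = -5: [3, 1, 1]

Step 1 — from the characteristic polynomial, algebraic multiplicity of λ = -5 is 5. From dim ker(M − (-5)·I) = 3, there are exactly 3 Jordan blocks for λ = -5.
Step 2 — from the minimal polynomial, the factor (x + 5)^3 tells us the largest block for λ = -5 has size 3.
Step 3 — with total size 5, 3 blocks, and largest block 3, the block sizes (in nonincreasing order) are [3, 1, 1].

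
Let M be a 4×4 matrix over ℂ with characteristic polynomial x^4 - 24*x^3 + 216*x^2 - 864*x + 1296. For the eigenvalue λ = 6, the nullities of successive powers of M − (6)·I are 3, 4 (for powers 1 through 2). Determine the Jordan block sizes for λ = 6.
Block sizes for λ = 6: [2, 1, 1]

From the dimensions of kernels of powers, the number of Jordan blocks of size at least j is d_j − d_{j−1} where d_j = dim ker(N^j) (with d_0 = 0). Computing the differences gives [3, 1].
The number of blocks of size exactly k is (#blocks of size ≥ k) − (#blocks of size ≥ k + 1), so the partition is: 2 block(s) of size 1, 1 block(s) of size 2.
In nonincreasing order the block sizes are [2, 1, 1].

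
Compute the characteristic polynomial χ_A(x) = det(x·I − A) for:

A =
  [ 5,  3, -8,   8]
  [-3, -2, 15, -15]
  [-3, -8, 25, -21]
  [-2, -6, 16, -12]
x^4 - 16*x^3 + 96*x^2 - 256*x + 256

Expanding det(x·I − A) (e.g. by cofactor expansion or by noting that A is similar to its Jordan form J, which has the same characteristic polynomial as A) gives
  χ_A(x) = x^4 - 16*x^3 + 96*x^2 - 256*x + 256
which factors as (x - 4)^4. The eigenvalues (with algebraic multiplicities) are λ = 4 with multiplicity 4.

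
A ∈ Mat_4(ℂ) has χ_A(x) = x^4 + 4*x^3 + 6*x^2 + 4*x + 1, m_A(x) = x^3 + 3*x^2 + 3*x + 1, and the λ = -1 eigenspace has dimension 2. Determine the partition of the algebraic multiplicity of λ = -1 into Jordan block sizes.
Block sizes for λ = -1: [3, 1]

Step 1 — from the characteristic polynomial, algebraic multiplicity of λ = -1 is 4. From dim ker(A − (-1)·I) = 2, there are exactly 2 Jordan blocks for λ = -1.
Step 2 — from the minimal polynomial, the factor (x + 1)^3 tells us the largest block for λ = -1 has size 3.
Step 3 — with total size 4, 2 blocks, and largest block 3, the block sizes (in nonincreasing order) are [3, 1].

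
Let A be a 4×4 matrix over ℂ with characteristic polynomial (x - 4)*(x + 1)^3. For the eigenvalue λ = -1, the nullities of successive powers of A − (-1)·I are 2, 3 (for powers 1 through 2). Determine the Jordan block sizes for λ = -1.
Block sizes for λ = -1: [2, 1]

From the dimensions of kernels of powers, the number of Jordan blocks of size at least j is d_j − d_{j−1} where d_j = dim ker(N^j) (with d_0 = 0). Computing the differences gives [2, 1].
The number of blocks of size exactly k is (#blocks of size ≥ k) − (#blocks of size ≥ k + 1), so the partition is: 1 block(s) of size 1, 1 block(s) of size 2.
In nonincreasing order the block sizes are [2, 1].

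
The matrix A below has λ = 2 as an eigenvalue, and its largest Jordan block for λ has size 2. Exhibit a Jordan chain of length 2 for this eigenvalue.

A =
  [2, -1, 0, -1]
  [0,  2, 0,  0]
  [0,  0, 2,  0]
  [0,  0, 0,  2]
A Jordan chain for λ = 2 of length 2:
v_1 = (-1, 0, 0, 0)ᵀ
v_2 = (0, 1, 0, 0)ᵀ

Let N = A − (2)·I. We want v_2 with N^2 v_2 = 0 but N^1 v_2 ≠ 0; then v_{j-1} := N · v_j for j = 2, …, 2.

Pick v_2 = (0, 1, 0, 0)ᵀ.
Then v_1 = N · v_2 = (-1, 0, 0, 0)ᵀ.

Sanity check: (A − (2)·I) v_1 = (0, 0, 0, 0)ᵀ = 0. ✓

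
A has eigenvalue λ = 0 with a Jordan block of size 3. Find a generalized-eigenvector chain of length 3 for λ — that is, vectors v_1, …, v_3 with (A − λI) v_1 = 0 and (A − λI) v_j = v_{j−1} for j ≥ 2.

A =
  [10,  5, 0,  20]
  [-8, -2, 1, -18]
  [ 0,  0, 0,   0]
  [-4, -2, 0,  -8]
A Jordan chain for λ = 0 of length 3:
v_1 = (-20, 8, 0, 8)ᵀ
v_2 = (10, -8, 0, -4)ᵀ
v_3 = (1, 0, 0, 0)ᵀ

Let N = A − (0)·I. We want v_3 with N^3 v_3 = 0 but N^2 v_3 ≠ 0; then v_{j-1} := N · v_j for j = 3, …, 2.

Pick v_3 = (1, 0, 0, 0)ᵀ.
Then v_2 = N · v_3 = (10, -8, 0, -4)ᵀ.
Then v_1 = N · v_2 = (-20, 8, 0, 8)ᵀ.

Sanity check: (A − (0)·I) v_1 = (0, 0, 0, 0)ᵀ = 0. ✓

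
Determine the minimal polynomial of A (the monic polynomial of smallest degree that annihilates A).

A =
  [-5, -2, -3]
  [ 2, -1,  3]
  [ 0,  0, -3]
x^2 + 6*x + 9

The characteristic polynomial is χ_A(x) = (x + 3)^3, so the eigenvalues are known. The minimal polynomial is
  m_A(x) = Π_λ (x − λ)^{k_λ}
where k_λ is the size of the *largest* Jordan block for λ (equivalently, the smallest k with (A − λI)^k v = 0 for every generalised eigenvector v of λ).

  λ = -3: largest Jordan block has size 2, contributing (x + 3)^2

So m_A(x) = (x + 3)^2 = x^2 + 6*x + 9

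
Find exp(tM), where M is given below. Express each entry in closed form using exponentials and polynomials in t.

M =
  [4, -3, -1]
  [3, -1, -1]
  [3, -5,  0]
e^{tM} =
  [-3*t^2*exp(t)/2 + 3*t*exp(t) + exp(t), t^2*exp(t) - 3*t*exp(t), t^2*exp(t)/2 - t*exp(t)]
  [3*t*exp(t), -2*t*exp(t) + exp(t), -t*exp(t)]
  [-9*t^2*exp(t)/2 + 3*t*exp(t), 3*t^2*exp(t) - 5*t*exp(t), 3*t^2*exp(t)/2 - t*exp(t) + exp(t)]

Strategy: write M = P · J · P⁻¹ where J is a Jordan canonical form, so e^{tM} = P · e^{tJ} · P⁻¹, and e^{tJ} can be computed block-by-block.

M has Jordan form
J =
  [1, 1, 0]
  [0, 1, 1]
  [0, 0, 1]
(up to reordering of blocks).

Per-block formulas:
  For a 3×3 Jordan block J_3(1): exp(t · J_3(1)) = e^(1t)·(I + t·N + (t^2/2)·N^2), where N is the 3×3 nilpotent shift.

After assembling e^{tJ} and conjugating by P, we get:

e^{tM} =
  [-3*t^2*exp(t)/2 + 3*t*exp(t) + exp(t), t^2*exp(t) - 3*t*exp(t), t^2*exp(t)/2 - t*exp(t)]
  [3*t*exp(t), -2*t*exp(t) + exp(t), -t*exp(t)]
  [-9*t^2*exp(t)/2 + 3*t*exp(t), 3*t^2*exp(t) - 5*t*exp(t), 3*t^2*exp(t)/2 - t*exp(t) + exp(t)]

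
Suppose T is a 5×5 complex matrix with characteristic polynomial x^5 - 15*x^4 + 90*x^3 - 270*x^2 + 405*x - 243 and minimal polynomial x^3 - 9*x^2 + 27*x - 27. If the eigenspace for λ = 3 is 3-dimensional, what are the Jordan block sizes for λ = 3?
Block sizes for λ = 3: [3, 1, 1]

Step 1 — from the characteristic polynomial, algebraic multiplicity of λ = 3 is 5. From dim ker(T − (3)·I) = 3, there are exactly 3 Jordan blocks for λ = 3.
Step 2 — from the minimal polynomial, the factor (x − 3)^3 tells us the largest block for λ = 3 has size 3.
Step 3 — with total size 5, 3 blocks, and largest block 3, the block sizes (in nonincreasing order) are [3, 1, 1].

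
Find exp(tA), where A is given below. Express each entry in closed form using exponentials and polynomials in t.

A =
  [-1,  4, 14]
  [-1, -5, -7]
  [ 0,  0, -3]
e^{tA} =
  [2*t*exp(-3*t) + exp(-3*t), 4*t*exp(-3*t), 14*t*exp(-3*t)]
  [-t*exp(-3*t), -2*t*exp(-3*t) + exp(-3*t), -7*t*exp(-3*t)]
  [0, 0, exp(-3*t)]

Strategy: write A = P · J · P⁻¹ where J is a Jordan canonical form, so e^{tA} = P · e^{tJ} · P⁻¹, and e^{tJ} can be computed block-by-block.

A has Jordan form
J =
  [-3,  1,  0]
  [ 0, -3,  0]
  [ 0,  0, -3]
(up to reordering of blocks).

Per-block formulas:
  For a 1×1 block at λ = -3: exp(t · [-3]) = [e^(-3t)].
  For a 2×2 Jordan block J_2(-3): exp(t · J_2(-3)) = e^(-3t)·(I + t·N), where N is the 2×2 nilpotent shift.

After assembling e^{tJ} and conjugating by P, we get:

e^{tA} =
  [2*t*exp(-3*t) + exp(-3*t), 4*t*exp(-3*t), 14*t*exp(-3*t)]
  [-t*exp(-3*t), -2*t*exp(-3*t) + exp(-3*t), -7*t*exp(-3*t)]
  [0, 0, exp(-3*t)]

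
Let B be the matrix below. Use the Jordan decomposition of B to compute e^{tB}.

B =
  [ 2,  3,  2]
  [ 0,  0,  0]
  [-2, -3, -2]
e^{tB} =
  [2*t + 1, 3*t, 2*t]
  [0, 1, 0]
  [-2*t, -3*t, 1 - 2*t]

Strategy: write B = P · J · P⁻¹ where J is a Jordan canonical form, so e^{tB} = P · e^{tJ} · P⁻¹, and e^{tJ} can be computed block-by-block.

B has Jordan form
J =
  [0, 1, 0]
  [0, 0, 0]
  [0, 0, 0]
(up to reordering of blocks).

Per-block formulas:
  For a 1×1 block at λ = 0: exp(t · [0]) = [e^(0t)].
  For a 2×2 Jordan block J_2(0): exp(t · J_2(0)) = e^(0t)·(I + t·N), where N is the 2×2 nilpotent shift.

After assembling e^{tJ} and conjugating by P, we get:

e^{tB} =
  [2*t + 1, 3*t, 2*t]
  [0, 1, 0]
  [-2*t, -3*t, 1 - 2*t]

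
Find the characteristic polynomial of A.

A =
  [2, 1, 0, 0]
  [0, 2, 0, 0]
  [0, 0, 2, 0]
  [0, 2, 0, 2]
x^4 - 8*x^3 + 24*x^2 - 32*x + 16

Expanding det(x·I − A) (e.g. by cofactor expansion or by noting that A is similar to its Jordan form J, which has the same characteristic polynomial as A) gives
  χ_A(x) = x^4 - 8*x^3 + 24*x^2 - 32*x + 16
which factors as (x - 2)^4. The eigenvalues (with algebraic multiplicities) are λ = 2 with multiplicity 4.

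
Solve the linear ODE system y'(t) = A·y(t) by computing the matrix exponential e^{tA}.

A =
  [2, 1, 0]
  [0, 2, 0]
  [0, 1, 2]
e^{tA} =
  [exp(2*t), t*exp(2*t), 0]
  [0, exp(2*t), 0]
  [0, t*exp(2*t), exp(2*t)]

Strategy: write A = P · J · P⁻¹ where J is a Jordan canonical form, so e^{tA} = P · e^{tJ} · P⁻¹, and e^{tJ} can be computed block-by-block.

A has Jordan form
J =
  [2, 1, 0]
  [0, 2, 0]
  [0, 0, 2]
(up to reordering of blocks).

Per-block formulas:
  For a 1×1 block at λ = 2: exp(t · [2]) = [e^(2t)].
  For a 2×2 Jordan block J_2(2): exp(t · J_2(2)) = e^(2t)·(I + t·N), where N is the 2×2 nilpotent shift.

After assembling e^{tJ} and conjugating by P, we get:

e^{tA} =
  [exp(2*t), t*exp(2*t), 0]
  [0, exp(2*t), 0]
  [0, t*exp(2*t), exp(2*t)]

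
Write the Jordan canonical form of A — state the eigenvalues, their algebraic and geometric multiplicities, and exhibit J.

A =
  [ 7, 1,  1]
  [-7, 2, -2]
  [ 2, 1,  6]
J_3(5)

The characteristic polynomial is
  det(x·I − A) = x^3 - 15*x^2 + 75*x - 125 = (x - 5)^3

Eigenvalues and multiplicities (the geometric multiplicity of λ is n − rank(A − λI), which equals the number of Jordan blocks for λ):
  λ = 5: algebraic multiplicity = 3, geometric multiplicity = 1

Determining the block sizes for each eigenvalue:
  λ = 5: one block (gm = 1), so the single block has size am = 3 → block sizes [3]

Assembling the blocks gives a Jordan form
J =
  [5, 1, 0]
  [0, 5, 1]
  [0, 0, 5]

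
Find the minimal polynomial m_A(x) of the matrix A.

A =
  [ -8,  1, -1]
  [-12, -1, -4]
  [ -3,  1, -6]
x^2 + 10*x + 25

The characteristic polynomial is χ_A(x) = (x + 5)^3, so the eigenvalues are known. The minimal polynomial is
  m_A(x) = Π_λ (x − λ)^{k_λ}
where k_λ is the size of the *largest* Jordan block for λ (equivalently, the smallest k with (A − λI)^k v = 0 for every generalised eigenvector v of λ).

  λ = -5: largest Jordan block has size 2, contributing (x + 5)^2

So m_A(x) = (x + 5)^2 = x^2 + 10*x + 25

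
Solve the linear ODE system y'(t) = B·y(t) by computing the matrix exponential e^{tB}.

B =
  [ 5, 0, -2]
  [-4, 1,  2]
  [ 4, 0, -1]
e^{tB} =
  [2*exp(3*t) - exp(t), 0, -exp(3*t) + exp(t)]
  [-2*exp(3*t) + 2*exp(t), exp(t), exp(3*t) - exp(t)]
  [2*exp(3*t) - 2*exp(t), 0, -exp(3*t) + 2*exp(t)]

Strategy: write B = P · J · P⁻¹ where J is a Jordan canonical form, so e^{tB} = P · e^{tJ} · P⁻¹, and e^{tJ} can be computed block-by-block.

B has Jordan form
J =
  [1, 0, 0]
  [0, 1, 0]
  [0, 0, 3]
(up to reordering of blocks).

Per-block formulas:
  For a 1×1 block at λ = 1: exp(t · [1]) = [e^(1t)].
  For a 1×1 block at λ = 3: exp(t · [3]) = [e^(3t)].

After assembling e^{tJ} and conjugating by P, we get:

e^{tB} =
  [2*exp(3*t) - exp(t), 0, -exp(3*t) + exp(t)]
  [-2*exp(3*t) + 2*exp(t), exp(t), exp(3*t) - exp(t)]
  [2*exp(3*t) - 2*exp(t), 0, -exp(3*t) + 2*exp(t)]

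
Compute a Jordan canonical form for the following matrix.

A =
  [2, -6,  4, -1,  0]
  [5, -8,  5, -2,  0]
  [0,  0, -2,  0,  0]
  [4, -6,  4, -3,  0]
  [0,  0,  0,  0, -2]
J_1(-5) ⊕ J_2(-2) ⊕ J_1(-2) ⊕ J_1(-2)

The characteristic polynomial is
  det(x·I − A) = x^5 + 13*x^4 + 64*x^3 + 152*x^2 + 176*x + 80 = (x + 2)^4*(x + 5)

Eigenvalues and multiplicities (the geometric multiplicity of λ is n − rank(A − λI), which equals the number of Jordan blocks for λ):
  λ = -5: algebraic multiplicity = 1, geometric multiplicity = 1
  λ = -2: algebraic multiplicity = 4, geometric multiplicity = 3

Determining the block sizes for each eigenvalue:
  λ = -5: one block (gm = 1), so the single block has size am = 1 → block sizes [1]
  λ = -2: 3 blocks summing to 4 forces exactly one block of size 2 and the rest size 1 → block sizes [2, 1, 1]

Assembling the blocks gives a Jordan form
J =
  [-5,  0,  0,  0,  0]
  [ 0, -2,  1,  0,  0]
  [ 0,  0, -2,  0,  0]
  [ 0,  0,  0, -2,  0]
  [ 0,  0,  0,  0, -2]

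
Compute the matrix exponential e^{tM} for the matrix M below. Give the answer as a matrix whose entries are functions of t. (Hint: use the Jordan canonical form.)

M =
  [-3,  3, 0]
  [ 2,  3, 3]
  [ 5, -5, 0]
e^{tM} =
  [15*t^2/2 - 3*t + 1, 3*t, 9*t^2/2]
  [15*t^2/2 + 2*t, 3*t + 1, 9*t^2/2 + 3*t]
  [-25*t^2/2 + 5*t, -5*t, 1 - 15*t^2/2]

Strategy: write M = P · J · P⁻¹ where J is a Jordan canonical form, so e^{tM} = P · e^{tJ} · P⁻¹, and e^{tJ} can be computed block-by-block.

M has Jordan form
J =
  [0, 1, 0]
  [0, 0, 1]
  [0, 0, 0]
(up to reordering of blocks).

Per-block formulas:
  For a 3×3 Jordan block J_3(0): exp(t · J_3(0)) = e^(0t)·(I + t·N + (t^2/2)·N^2), where N is the 3×3 nilpotent shift.

After assembling e^{tJ} and conjugating by P, we get:

e^{tM} =
  [15*t^2/2 - 3*t + 1, 3*t, 9*t^2/2]
  [15*t^2/2 + 2*t, 3*t + 1, 9*t^2/2 + 3*t]
  [-25*t^2/2 + 5*t, -5*t, 1 - 15*t^2/2]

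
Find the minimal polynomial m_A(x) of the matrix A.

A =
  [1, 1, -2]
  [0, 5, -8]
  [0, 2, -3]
x^2 - 2*x + 1

The characteristic polynomial is χ_A(x) = (x - 1)^3, so the eigenvalues are known. The minimal polynomial is
  m_A(x) = Π_λ (x − λ)^{k_λ}
where k_λ is the size of the *largest* Jordan block for λ (equivalently, the smallest k with (A − λI)^k v = 0 for every generalised eigenvector v of λ).

  λ = 1: largest Jordan block has size 2, contributing (x − 1)^2

So m_A(x) = (x - 1)^2 = x^2 - 2*x + 1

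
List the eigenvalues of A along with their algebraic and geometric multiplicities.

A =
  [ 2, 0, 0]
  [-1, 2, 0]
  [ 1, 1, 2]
λ = 2: alg = 3, geom = 1

Step 1 — factor the characteristic polynomial to read off the algebraic multiplicities:
  χ_A(x) = (x - 2)^3

Step 2 — compute geometric multiplicities via the rank-nullity identity g(λ) = n − rank(A − λI):
  rank(A − (2)·I) = 2, so dim ker(A − (2)·I) = n − 2 = 1

Summary:
  λ = 2: algebraic multiplicity = 3, geometric multiplicity = 1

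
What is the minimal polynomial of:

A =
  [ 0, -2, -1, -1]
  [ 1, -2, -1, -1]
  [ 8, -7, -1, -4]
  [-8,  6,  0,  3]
x^4 - 6*x^2 - 8*x - 3

The characteristic polynomial is χ_A(x) = (x - 3)*(x + 1)^3, so the eigenvalues are known. The minimal polynomial is
  m_A(x) = Π_λ (x − λ)^{k_λ}
where k_λ is the size of the *largest* Jordan block for λ (equivalently, the smallest k with (A − λI)^k v = 0 for every generalised eigenvector v of λ).

  λ = -1: largest Jordan block has size 3, contributing (x + 1)^3
  λ = 3: largest Jordan block has size 1, contributing (x − 3)

So m_A(x) = (x - 3)*(x + 1)^3 = x^4 - 6*x^2 - 8*x - 3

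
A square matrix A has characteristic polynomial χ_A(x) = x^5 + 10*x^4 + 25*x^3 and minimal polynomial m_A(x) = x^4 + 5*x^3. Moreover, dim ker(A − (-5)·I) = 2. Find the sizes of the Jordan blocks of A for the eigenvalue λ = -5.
Block sizes for λ = -5: [1, 1]

Step 1 — from the characteristic polynomial, algebraic multiplicity of λ = -5 is 2. From dim ker(A − (-5)·I) = 2, there are exactly 2 Jordan blocks for λ = -5.
Step 2 — from the minimal polynomial, the factor (x + 5) tells us the largest block for λ = -5 has size 1.
Step 3 — with total size 2, 2 blocks, and largest block 1, the block sizes (in nonincreasing order) are [1, 1].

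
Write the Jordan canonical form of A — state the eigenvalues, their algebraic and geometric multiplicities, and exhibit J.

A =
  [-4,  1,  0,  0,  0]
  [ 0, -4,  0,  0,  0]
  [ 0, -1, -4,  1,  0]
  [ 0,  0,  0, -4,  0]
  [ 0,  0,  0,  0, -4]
J_2(-4) ⊕ J_2(-4) ⊕ J_1(-4)

The characteristic polynomial is
  det(x·I − A) = x^5 + 20*x^4 + 160*x^3 + 640*x^2 + 1280*x + 1024 = (x + 4)^5

Eigenvalues and multiplicities (the geometric multiplicity of λ is n − rank(A − λI), which equals the number of Jordan blocks for λ):
  λ = -4: algebraic multiplicity = 5, geometric multiplicity = 3

Determining the block sizes for each eigenvalue:
  λ = -4: with am = 5 and gm = 3, the partition is not yet determined (e.g. several partitions of 5 into 3 parts exist). Let N = A − (-4)·I. Computing rank(N^1) = 2, rank(N^2) = 0; the number of blocks of size ≥ j is rank(N^{j−1}) − rank(N^j), giving [3, 2]. So we have 2 block(s) of size 2, 1 block(s) of size 1 → block sizes [2, 2, 1]

Assembling the blocks gives a Jordan form
J =
  [-4,  1,  0,  0,  0]
  [ 0, -4,  0,  0,  0]
  [ 0,  0, -4,  1,  0]
  [ 0,  0,  0, -4,  0]
  [ 0,  0,  0,  0, -4]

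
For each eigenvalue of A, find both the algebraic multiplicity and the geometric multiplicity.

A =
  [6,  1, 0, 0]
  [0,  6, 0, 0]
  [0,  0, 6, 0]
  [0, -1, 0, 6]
λ = 6: alg = 4, geom = 3

Step 1 — factor the characteristic polynomial to read off the algebraic multiplicities:
  χ_A(x) = (x - 6)^4

Step 2 — compute geometric multiplicities via the rank-nullity identity g(λ) = n − rank(A − λI):
  rank(A − (6)·I) = 1, so dim ker(A − (6)·I) = n − 1 = 3

Summary:
  λ = 6: algebraic multiplicity = 4, geometric multiplicity = 3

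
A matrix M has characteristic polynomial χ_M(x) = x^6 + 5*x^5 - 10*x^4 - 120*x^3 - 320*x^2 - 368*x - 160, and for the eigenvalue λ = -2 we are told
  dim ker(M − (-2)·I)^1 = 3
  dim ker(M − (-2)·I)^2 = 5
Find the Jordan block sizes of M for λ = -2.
Block sizes for λ = -2: [2, 2, 1]

From the dimensions of kernels of powers, the number of Jordan blocks of size at least j is d_j − d_{j−1} where d_j = dim ker(N^j) (with d_0 = 0). Computing the differences gives [3, 2].
The number of blocks of size exactly k is (#blocks of size ≥ k) − (#blocks of size ≥ k + 1), so the partition is: 1 block(s) of size 1, 2 block(s) of size 2.
In nonincreasing order the block sizes are [2, 2, 1].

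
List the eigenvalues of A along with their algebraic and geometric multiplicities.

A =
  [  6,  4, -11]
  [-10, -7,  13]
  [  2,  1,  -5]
λ = -2: alg = 3, geom = 1

Step 1 — factor the characteristic polynomial to read off the algebraic multiplicities:
  χ_A(x) = (x + 2)^3

Step 2 — compute geometric multiplicities via the rank-nullity identity g(λ) = n − rank(A − λI):
  rank(A − (-2)·I) = 2, so dim ker(A − (-2)·I) = n − 2 = 1

Summary:
  λ = -2: algebraic multiplicity = 3, geometric multiplicity = 1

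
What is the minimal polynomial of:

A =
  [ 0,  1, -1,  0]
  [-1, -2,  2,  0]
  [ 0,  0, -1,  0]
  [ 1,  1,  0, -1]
x^3 + 3*x^2 + 3*x + 1

The characteristic polynomial is χ_A(x) = (x + 1)^4, so the eigenvalues are known. The minimal polynomial is
  m_A(x) = Π_λ (x − λ)^{k_λ}
where k_λ is the size of the *largest* Jordan block for λ (equivalently, the smallest k with (A − λI)^k v = 0 for every generalised eigenvector v of λ).

  λ = -1: largest Jordan block has size 3, contributing (x + 1)^3

So m_A(x) = (x + 1)^3 = x^3 + 3*x^2 + 3*x + 1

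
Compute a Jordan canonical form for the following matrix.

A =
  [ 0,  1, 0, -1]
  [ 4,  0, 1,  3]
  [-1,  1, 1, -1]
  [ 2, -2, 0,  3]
J_3(1) ⊕ J_1(1)

The characteristic polynomial is
  det(x·I − A) = x^4 - 4*x^3 + 6*x^2 - 4*x + 1 = (x - 1)^4

Eigenvalues and multiplicities (the geometric multiplicity of λ is n − rank(A − λI), which equals the number of Jordan blocks for λ):
  λ = 1: algebraic multiplicity = 4, geometric multiplicity = 2

Determining the block sizes for each eigenvalue:
  λ = 1: with am = 4 and gm = 2, the partition is not yet determined (e.g. several partitions of 4 into 2 parts exist). Let N = A − (1)·I. Computing rank(N^1) = 2, rank(N^2) = 1, rank(N^3) = 0; the number of blocks of size ≥ j is rank(N^{j−1}) − rank(N^j), giving [2, 1, 1]. So we have 1 block(s) of size 3, 1 block(s) of size 1 → block sizes [3, 1]

Assembling the blocks gives a Jordan form
J =
  [1, 1, 0, 0]
  [0, 1, 1, 0]
  [0, 0, 1, 0]
  [0, 0, 0, 1]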